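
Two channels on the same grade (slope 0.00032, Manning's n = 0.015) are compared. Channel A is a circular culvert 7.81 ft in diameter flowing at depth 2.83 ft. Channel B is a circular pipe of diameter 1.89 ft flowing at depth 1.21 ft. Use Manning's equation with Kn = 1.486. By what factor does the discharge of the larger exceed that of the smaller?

16.7

Channel A: For a circular section of diameter D = 7.81 ft at depth y = 2.83 ft, the central angle is θ = 2 arccos(1 − 2y/D) = 2.584 rad. Then A = (D²/8)(θ − sin θ) = 15.66 ft² and P = Dθ/2 = 10.09 ft. Hydraulic radius R = A/P = 15.66/10.09 = 1.553 ft. Q_A = (1.486/0.015)·15.66·1.553^(2/3)·√0.00032 = 37.22 ft³/s.
Channel B: For a circular section of diameter D = 1.89 ft at depth y = 1.21 ft, the central angle is θ = 2 arccos(1 − 2y/D) = 3.71 rad. Then A = (D²/8)(θ − sin θ) = 1.897 ft² and P = Dθ/2 = 3.506 ft. Hydraulic radius R = A/P = 1.897/3.506 = 0.5411 ft. Q_B = (1.486/0.015)·1.897·0.5411^(2/3)·√0.00032 = 2.232 ft³/s.
The larger discharge is 37.22 ft³/s and the smaller is 2.232 ft³/s; the ratio is 16.7.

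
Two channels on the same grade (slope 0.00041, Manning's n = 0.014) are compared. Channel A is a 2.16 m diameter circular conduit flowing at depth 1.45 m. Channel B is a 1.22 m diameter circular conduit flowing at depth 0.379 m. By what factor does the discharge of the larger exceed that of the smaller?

Channel A: For a circular section of diameter D = 2.16 m at depth y = 1.45 m, the central angle is θ = 2 arccos(1 − 2y/D) = 3.841 rad. Then A = (D²/8)(θ − sin θ) = 2.615 m² and P = Dθ/2 = 4.148 m. Hydraulic radius R = A/P = 2.615/4.148 = 0.6305 m. Q_A = (1/0.014)·2.615·0.6305^(2/3)·√0.00041 = 2.781 m³/s.
Channel B: For a circular section of diameter D = 1.22 m at depth y = 0.379 m, the central angle is θ = 2 arccos(1 − 2y/D) = 2.365 rad. Then A = (D²/8)(θ − sin θ) = 0.3096 m² and P = Dθ/2 = 1.443 m. Hydraulic radius R = A/P = 0.3096/1.443 = 0.2146 m. Q_B = (1/0.014)·0.3096·0.2146^(2/3)·√0.00041 = 0.1605 m³/s.
The larger discharge is 2.781 m³/s and the smaller is 0.1605 m³/s; the ratio is 17.3.

17.3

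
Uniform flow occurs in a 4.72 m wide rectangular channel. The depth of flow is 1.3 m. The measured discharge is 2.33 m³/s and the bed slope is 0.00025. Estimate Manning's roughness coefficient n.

n = 0.037

Flow area A = b·y = 4.72 × 1.3 = 6.136 m². Wetted perimeter P = b + 2y = 4.72 + 2×1.3 = 7.32 m.
Hydraulic radius R = A/P = 6.136/7.32 = 0.8383 m.
Rearranging Manning's equation: n = (1/Q) A R^(2/3) S^(1/2) = (1/2.33) × 6.136 × 0.8383^(2/3) × √0.00025 = 0.037.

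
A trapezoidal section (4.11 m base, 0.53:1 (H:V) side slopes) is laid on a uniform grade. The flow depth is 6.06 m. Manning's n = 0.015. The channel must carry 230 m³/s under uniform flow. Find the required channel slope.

S = 0.00179

With bottom width b = 4.11 m and side slope z = 0.53: A = (b + zy)y = (4.11 + 0.53×6.06)×6.06 = 44.37 m²; P = b + 2y√(1+z²) = 4.11 + 2×6.06×1.132 = 17.83 m.
Hydraulic radius R = A/P = 44.37/17.83 = 2.489 m.
From Manning's equation, S = [nQ / (1 A R^(2/3))]² = [0.015 × 230 / (1 × 44.37 × 2.489^(2/3))]² = 0.00179.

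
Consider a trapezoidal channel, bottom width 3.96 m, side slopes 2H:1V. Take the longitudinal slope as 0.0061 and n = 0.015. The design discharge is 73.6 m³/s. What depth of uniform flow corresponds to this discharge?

y_n = 1.76 m

Manning's equation rearranged: A R^(2/3) = nQ / (1·√S) = 0.015 × 73.6 / (√0.0061) = 14.14.
At y = 1.27 m: A R^(2/3) = 7.444 — short.
At y = 2.07 m: A R^(2/3) = 19.65 — over.
At y = 1.76 m: A R^(2/3) = 14.14 — close enough.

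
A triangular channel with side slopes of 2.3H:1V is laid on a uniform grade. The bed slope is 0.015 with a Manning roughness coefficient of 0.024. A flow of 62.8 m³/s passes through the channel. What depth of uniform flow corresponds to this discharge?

y_n = 2.28 m

Manning's equation rearranged: A R^(2/3) = nQ / (1·√S) = 0.024 × 62.8 / (√0.015) = 12.31.
At y = 2.48 m: A R^(2/3) = 15.41 — over.
At y = 2.28 m: A R^(2/3) = 12.32 — ≈ 12.31.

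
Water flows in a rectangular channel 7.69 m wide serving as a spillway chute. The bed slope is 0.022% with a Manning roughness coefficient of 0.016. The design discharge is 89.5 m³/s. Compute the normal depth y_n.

y_n = 6.88 m

Manning's equation rearranged: A R^(2/3) = nQ / (1·√S) = 0.016 × 89.5 / (√0.00022) = 96.55.
Try y = 8.43 m: A R^(2/3) = 123.8 — too large.
Try y = 6.88 m: A R^(2/3) = 96.58 — close enough.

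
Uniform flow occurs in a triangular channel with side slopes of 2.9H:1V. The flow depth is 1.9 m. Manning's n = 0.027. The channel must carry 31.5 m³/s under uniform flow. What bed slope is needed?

S = 0.00762

For a triangular section with side slope z = 2.9: A = zy² = 2.9×1.9² = 10.47 m²; P = 2y√(1+z²) = 2×1.9×3.068 = 11.66 m.
Hydraulic radius R = A/P = 10.47/11.66 = 0.8981 m.
From Manning's equation, S = [nQ / (1 A R^(2/3))]² = [0.027 × 31.5 / (1 × 10.47 × 0.8981^(2/3))]² = 0.00762.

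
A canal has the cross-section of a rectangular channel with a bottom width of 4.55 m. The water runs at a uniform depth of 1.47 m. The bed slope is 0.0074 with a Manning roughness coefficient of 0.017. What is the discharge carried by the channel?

Flow area A = b·y = 4.55 × 1.47 = 6.688 m². Wetted perimeter P = b + 2y = 4.55 + 2×1.47 = 7.49 m.
Hydraulic radius R = A/P = 6.688/7.49 = 0.893 m.
Manning's equation: Q = (1/n) A R^(2/3) S^(1/2) = (1/0.017) × 6.688 × 0.893^(2/3) × 0.0074^(1/2) = 31.4 m³/s.

Q = 31.4 m³/s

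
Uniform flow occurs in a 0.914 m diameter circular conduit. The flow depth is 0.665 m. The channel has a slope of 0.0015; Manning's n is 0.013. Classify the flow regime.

For a circular section of diameter D = 0.914 m at depth y = 0.665 m, the central angle is θ = 2 arccos(1 − 2y/D) = 4.087 rad. Then A = (D²/8)(θ − sin θ) = 0.5114 m² and P = Dθ/2 = 1.868 m.
Hydraulic radius R = A/P = 0.5114/1.868 = 0.2738 m.
V = (1/n) R^(2/3) √S = (1/0.013) × 0.2738^(2/3) × √0.0015 = 1.256 m/s. Hydraulic depth D_h = A/T = 0.5114/0.8138 = 0.6284 m.
Froude number Fr = V/√(g·D_h) = 1.256/√(9.81×0.6284) = 0.506, which is less than 1, so the flow is subcritical.

subcritical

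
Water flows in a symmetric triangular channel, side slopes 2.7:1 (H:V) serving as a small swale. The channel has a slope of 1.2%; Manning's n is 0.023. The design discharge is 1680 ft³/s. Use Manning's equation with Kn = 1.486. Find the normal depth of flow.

Manning's equation rearranged: A R^(2/3) = nQ / (1.486·√S) = 0.023 × 1680 / (1.486 × √0.012) = 237.4.
Trying y = 8.22 ft: A R^(2/3) = 448.5 — over.
Trying y = 6.48 ft: A R^(2/3) = 237.8 — matches.

y_n = 6.48 ft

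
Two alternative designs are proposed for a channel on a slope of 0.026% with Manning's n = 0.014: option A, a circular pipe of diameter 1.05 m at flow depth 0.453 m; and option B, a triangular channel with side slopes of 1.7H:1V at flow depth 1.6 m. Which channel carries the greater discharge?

channel B

Channel A: For a circular section of diameter D = 1.05 m at depth y = 0.453 m, the central angle is θ = 2 arccos(1 − 2y/D) = 2.866 rad. Then A = (D²/8)(θ − sin θ) = 0.3576 m² and P = Dθ/2 = 1.505 m. Hydraulic radius R = A/P = 0.3576/1.505 = 0.2376 m. Q_A = (1/0.014)·0.3576·0.2376^(2/3)·√0.00026 = 0.158 m³/s.
Channel B: For a triangular section with side slope z = 1.7: A = zy² = 1.7×1.6² = 4.352 m²; P = 2y√(1+z²) = 2×1.6×1.972 = 6.311 m. Hydraulic radius R = A/P = 4.352/6.311 = 0.6895 m. Q_B = (1/0.014)·4.352·0.6895^(2/3)·√0.00026 = 3.912 m³/s.
Q_A = 0.158 m³/s vs Q_B = 3.912 m³/s, so channel B carries more.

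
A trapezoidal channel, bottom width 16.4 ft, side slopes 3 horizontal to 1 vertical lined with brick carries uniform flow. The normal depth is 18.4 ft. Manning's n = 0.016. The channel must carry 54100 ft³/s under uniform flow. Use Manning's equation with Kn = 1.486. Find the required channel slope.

S = 0.00917

With bottom width b = 16.4 ft and side slope z = 3: A = (b + zy)y = (16.4 + 3×18.4)×18.4 = 1317 ft²; P = b + 2y√(1+z²) = 16.4 + 2×18.4×3.162 = 132.8 ft.
Hydraulic radius R = A/P = 1317/132.8 = 9.923 ft.
From Manning's equation, S = [nQ / (1.486 A R^(2/3))]² = [0.016 × 54100 / (1.486 × 1317 × 9.923^(2/3))]² = 0.00917.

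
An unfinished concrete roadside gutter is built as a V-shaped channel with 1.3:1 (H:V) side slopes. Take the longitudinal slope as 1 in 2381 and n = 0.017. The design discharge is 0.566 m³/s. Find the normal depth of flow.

Manning's equation rearranged: A R^(2/3) = nQ / (1·√S) = 0.017 × 0.566 / (√0.00042) = 0.4695.
Try y = 0.948 m: A R^(2/3) = 0.6083 — high.
Try y = 0.86 m: A R^(2/3) = 0.4691 — close enough.

y_n = 0.86 m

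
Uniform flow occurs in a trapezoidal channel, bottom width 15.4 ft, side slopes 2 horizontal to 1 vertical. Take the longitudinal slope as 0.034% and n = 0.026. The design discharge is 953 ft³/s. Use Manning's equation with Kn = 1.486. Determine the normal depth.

Manning's equation rearranged: A R^(2/3) = nQ / (1.486·√S) = 0.026 × 953 / (1.486 × √0.00034) = 904.3.
Try y = 6.81 ft: A R^(2/3) = 523.4 — too small.
Try y = 9.8 ft: A R^(2/3) = 1106 — too large.
Try y = 8.9 ft: A R^(2/3) = 904.2 — close enough.

y_n = 8.9 ft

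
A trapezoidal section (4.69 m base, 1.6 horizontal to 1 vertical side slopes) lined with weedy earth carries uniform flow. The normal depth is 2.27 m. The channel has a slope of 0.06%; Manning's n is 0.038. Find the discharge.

Q = 15.4 m³/s

With bottom width b = 4.69 m and side slope z = 1.6: A = (b + zy)y = (4.69 + 1.6×2.27)×2.27 = 18.89 m²; P = b + 2y√(1+z²) = 4.69 + 2×2.27×1.887 = 13.26 m.
Hydraulic radius R = A/P = 18.89/13.26 = 1.425 m.
Manning's equation: Q = (1/n) A R^(2/3) S^(1/2) = (1/0.038) × 18.89 × 1.425^(2/3) × 0.0006^(1/2) = 15.4 m³/s.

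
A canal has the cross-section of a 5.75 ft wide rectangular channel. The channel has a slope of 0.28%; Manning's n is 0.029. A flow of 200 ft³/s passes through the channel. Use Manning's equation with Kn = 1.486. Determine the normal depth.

y_n = 7.82 ft

Manning's equation rearranged: A R^(2/3) = nQ / (1.486·√S) = 0.029 × 200 / (1.486 × √0.0028) = 73.76.
At y = 9.26 ft: A R^(2/3) = 89.9 — over.
At y = 5.9 ft: A R^(2/3) = 52.64 — short.
At y = 7.82 ft: A R^(2/3) = 73.79 — ≈ 73.76.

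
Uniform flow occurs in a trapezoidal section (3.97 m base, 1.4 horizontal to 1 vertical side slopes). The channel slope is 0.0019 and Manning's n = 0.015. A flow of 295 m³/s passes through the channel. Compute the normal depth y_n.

Manning's equation rearranged: A R^(2/3) = nQ / (1·√S) = 0.015 × 295 / (√0.0019) = 101.5.
Try y = 6.27 m: A R^(2/3) = 171 — over.
Try y = 4.25 m: A R^(2/3) = 72.76 — short.
Try y = 4.96 m: A R^(2/3) = 101.7 — close enough.

y_n = 4.96 m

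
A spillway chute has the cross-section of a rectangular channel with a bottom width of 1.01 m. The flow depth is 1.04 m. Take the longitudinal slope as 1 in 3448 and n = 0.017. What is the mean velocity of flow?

Flow area A = b·y = 1.01 × 1.04 = 1.05 m². Wetted perimeter P = b + 2y = 1.01 + 2×1.04 = 3.09 m.
Hydraulic radius R = A/P = 1.05/3.09 = 0.3399 m.
From Manning's equation, V = (1/n) R^(2/3) S^(1/2) = (1/0.017) × 0.3399^(2/3) × 0.00029^(1/2) = 0.488 m/s.

V = 0.488 m/s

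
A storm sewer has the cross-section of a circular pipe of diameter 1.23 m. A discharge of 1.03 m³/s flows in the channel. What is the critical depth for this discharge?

y_c = 0.546 m

At critical depth, Q² T / (g A³) = 1, i.e. A³/T = Q²/g = 1.03²/9.81 = 0.1081.
Try y = 0.38 m: A³/T = 0.02679 — too small.
Try y = 0.636 m: A³/T = 0.1938 — too large.
Try y = 0.546 m: A³/T = 0.1082 — ≈ 0.1081.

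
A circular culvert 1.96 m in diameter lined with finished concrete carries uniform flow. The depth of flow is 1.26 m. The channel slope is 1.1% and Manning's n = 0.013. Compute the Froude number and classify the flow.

supercritical

For a circular section of diameter D = 1.96 m at depth y = 1.26 m, the central angle is θ = 2 arccos(1 − 2y/D) = 3.721 rad. Then A = (D²/8)(θ − sin θ) = 2.05 m² and P = Dθ/2 = 3.647 m.
Hydraulic radius R = A/P = 2.05/3.647 = 0.5621 m.
V = (1/n) R^(2/3) √S = (1/0.013) × 0.5621^(2/3) × √0.011 = 5.495 m/s. Hydraulic depth D_h = A/T = 2.05/1.878 = 1.091 m.
Froude number Fr = V/√(g·D_h) = 5.495/√(9.81×1.091) = 1.68, which is greater than 1, so the flow is supercritical.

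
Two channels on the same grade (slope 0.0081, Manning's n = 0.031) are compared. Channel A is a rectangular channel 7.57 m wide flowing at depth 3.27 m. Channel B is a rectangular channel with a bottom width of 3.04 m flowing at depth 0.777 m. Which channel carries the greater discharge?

Channel A: Flow area A = b·y = 7.57 × 3.27 = 24.75 m². Wetted perimeter P = b + 2y = 7.57 + 2×3.27 = 14.11 m. Hydraulic radius R = A/P = 24.75/14.11 = 1.754 m. Q_A = (1/0.031)·24.75·1.754^(2/3)·√0.0081 = 104.5 m³/s.
Channel B: Flow area A = b·y = 3.04 × 0.777 = 2.362 m². Wetted perimeter P = b + 2y = 3.04 + 2×0.777 = 4.594 m. Hydraulic radius R = A/P = 2.362/4.594 = 0.5142 m. Q_B = (1/0.031)·2.362·0.5142^(2/3)·√0.0081 = 4.401 m³/s.
Q_A = 104.5 m³/s vs Q_B = 4.401 m³/s, so channel A carries more.

channel A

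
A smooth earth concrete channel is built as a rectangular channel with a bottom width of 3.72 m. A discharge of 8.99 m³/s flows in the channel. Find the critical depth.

For a rectangular channel, critical depth y_c = (q²/g)^(1/3) where q = Q/b = 8.99/3.72 = 2.417 m²/s.
So y_c = (2.417²/9.81)^(1/3) = 0.841 m.

y_c = 0.841 m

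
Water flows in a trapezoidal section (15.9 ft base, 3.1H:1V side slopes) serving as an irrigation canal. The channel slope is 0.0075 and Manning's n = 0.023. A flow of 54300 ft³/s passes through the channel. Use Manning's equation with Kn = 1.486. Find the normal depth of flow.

Manning's equation rearranged: A R^(2/3) = nQ / (1.486·√S) = 0.023 × 54300 / (1.486 × √0.0075) = 9705.
Trying y = 19.7 ft: A R^(2/3) = 7277 — short.
Trying y = 22.2 ft: A R^(2/3) = 9702 — matches.

y_n = 22.2 ft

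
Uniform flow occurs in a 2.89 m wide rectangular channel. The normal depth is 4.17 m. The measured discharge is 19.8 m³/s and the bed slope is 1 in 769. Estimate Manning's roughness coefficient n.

Flow area A = b·y = 2.89 × 4.17 = 12.05 m². Wetted perimeter P = b + 2y = 2.89 + 2×4.17 = 11.23 m.
Hydraulic radius R = A/P = 12.05/11.23 = 1.073 m.
Rearranging Manning's equation: n = (1/Q) A R^(2/3) S^(1/2) = (1/19.8) × 12.05 × 1.073^(2/3) × √0.0013 = 0.023.

n = 0.023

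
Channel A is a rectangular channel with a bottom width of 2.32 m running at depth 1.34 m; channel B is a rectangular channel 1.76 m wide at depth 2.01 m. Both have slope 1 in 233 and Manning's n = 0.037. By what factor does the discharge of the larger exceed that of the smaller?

1.13

Channel A: Flow area A = b·y = 2.32 × 1.34 = 3.109 m². Wetted perimeter P = b + 2y = 2.32 + 2×1.34 = 5 m. Hydraulic radius R = A/P = 3.109/5 = 0.6218 m. Q_A = (1/0.037)·3.109·0.6218^(2/3)·√0.004292 = 4.01 m³/s.
Channel B: Flow area A = b·y = 1.76 × 2.01 = 3.538 m². Wetted perimeter P = b + 2y = 1.76 + 2×2.01 = 5.78 m. Hydraulic radius R = A/P = 3.538/5.78 = 0.612 m. Q_B = (1/0.037)·3.538·0.612^(2/3)·√0.004292 = 4.515 m³/s.
The larger discharge is 4.515 m³/s and the smaller is 4.01 m³/s; the ratio is 1.13.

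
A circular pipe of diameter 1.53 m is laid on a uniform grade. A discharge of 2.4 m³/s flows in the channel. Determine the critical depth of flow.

At critical depth, Q² T / (g A³) = 1, i.e. A³/T = Q²/g = 2.4²/9.81 = 0.5872.
Trying y = 0.686 m: A³/T = 0.3347 — short.
Trying y = 0.923 m: A³/T = 1.041 — over.
Trying y = 0.795 m: A³/T = 0.5881 — matches.

y_c = 0.795 m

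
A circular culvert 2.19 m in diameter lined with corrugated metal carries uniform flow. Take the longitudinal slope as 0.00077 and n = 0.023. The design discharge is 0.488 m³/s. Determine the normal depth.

Manning's equation rearranged: A R^(2/3) = nQ / (1·√S) = 0.023 × 0.488 / (√0.00077) = 0.4045.
At y = 0.527 m: A R^(2/3) = 0.3201 — short.
At y = 0.663 m: A R^(2/3) = 0.5024 — over.
At y = 0.593 m: A R^(2/3) = 0.4042 — close enough.

y_n = 0.593 m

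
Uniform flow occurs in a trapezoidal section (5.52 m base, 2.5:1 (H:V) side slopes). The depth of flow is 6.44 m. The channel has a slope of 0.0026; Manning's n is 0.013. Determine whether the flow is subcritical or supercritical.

supercritical

With bottom width b = 5.52 m and side slope z = 2.5: A = (b + zy)y = (5.52 + 2.5×6.44)×6.44 = 139.2 m²; P = b + 2y√(1+z²) = 5.52 + 2×6.44×2.693 = 40.2 m.
Hydraulic radius R = A/P = 139.2/40.2 = 3.463 m.
V = (1/n) R^(2/3) √S = (1/0.013) × 3.463^(2/3) × √0.0026 = 8.979 m/s. Hydraulic depth D_h = A/T = 139.2/37.72 = 3.691 m.
Froude number Fr = V/√(g·D_h) = 8.979/√(9.81×3.691) = 1.49, which is greater than 1, so the flow is supercritical.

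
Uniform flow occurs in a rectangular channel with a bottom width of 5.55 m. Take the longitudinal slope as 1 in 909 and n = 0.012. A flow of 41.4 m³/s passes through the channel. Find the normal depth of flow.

Manning's equation rearranged: A R^(2/3) = nQ / (1·√S) = 0.012 × 41.4 / (√0.0011) = 14.98.
At y = 2.66 m: A R^(2/3) = 18.11 — too large.
At y = 1.95 m: A R^(2/3) = 11.85 — too small.
At y = 2.31 m: A R^(2/3) = 14.96 — close enough.

y_n = 2.31 m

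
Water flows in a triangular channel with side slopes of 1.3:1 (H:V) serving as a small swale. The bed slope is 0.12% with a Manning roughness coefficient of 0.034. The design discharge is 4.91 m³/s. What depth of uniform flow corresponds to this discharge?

Manning's equation rearranged: A R^(2/3) = nQ / (1·√S) = 0.034 × 4.91 / (√0.0012) = 4.819.
Trying y = 1.83 m: A R^(2/3) = 3.514 — short.
Trying y = 2.37 m: A R^(2/3) = 7.003 — over.
Trying y = 2.06 m: A R^(2/3) = 4.819 — close enough.

y_n = 2.06 m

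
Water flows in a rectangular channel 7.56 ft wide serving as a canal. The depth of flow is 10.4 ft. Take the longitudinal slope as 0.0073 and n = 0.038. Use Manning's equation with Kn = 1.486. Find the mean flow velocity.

Flow area A = b·y = 7.56 × 10.4 = 78.62 ft². Wetted perimeter P = b + 2y = 7.56 + 2×10.4 = 28.36 ft.
Hydraulic radius R = A/P = 78.62/28.36 = 2.772 ft.
From Manning's equation, V = (1.486/n) R^(2/3) S^(1/2) = (1.486/0.038) × 2.772^(2/3) × 0.0073^(1/2) = 6.59 ft/s.

V = 6.59 ft/s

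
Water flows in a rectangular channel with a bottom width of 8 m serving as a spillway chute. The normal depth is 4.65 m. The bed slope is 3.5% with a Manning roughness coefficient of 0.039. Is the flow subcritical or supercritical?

supercritical

Flow area A = b·y = 8 × 4.65 = 37.2 m². Wetted perimeter P = b + 2y = 8 + 2×4.65 = 17.3 m.
Hydraulic radius R = A/P = 37.2/17.3 = 2.15 m.
V = (1/n) R^(2/3) √S = (1/0.039) × 2.15^(2/3) × √0.035 = 7.992 m/s. Hydraulic depth D_h = A/T = 37.2/8 = 4.65 m.
Froude number Fr = V/√(g·D_h) = 7.992/√(9.81×4.65) = 1.18, which is greater than 1, so the flow is supercritical.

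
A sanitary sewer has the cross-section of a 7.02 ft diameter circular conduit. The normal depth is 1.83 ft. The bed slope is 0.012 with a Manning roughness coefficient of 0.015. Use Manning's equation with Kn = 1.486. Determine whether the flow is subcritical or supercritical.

supercritical

For a circular section of diameter D = 7.02 ft at depth y = 1.83 ft, the central angle is θ = 2 arccos(1 − 2y/D) = 2.143 rad. Then A = (D²/8)(θ − sin θ) = 8.026 ft² and P = Dθ/2 = 7.523 ft.
Hydraulic radius R = A/P = 8.026/7.523 = 1.067 ft.
V = (1.486/n) R^(2/3) √S = (1.486/0.015) × 1.067^(2/3) × √0.012 = 11.33 ft/s. Hydraulic depth D_h = A/T = 8.026/6.164 = 1.302 ft.
Froude number Fr = V/√(g·D_h) = 11.33/√(32.2×1.302) = 1.75, which is greater than 1, so the flow is supercritical.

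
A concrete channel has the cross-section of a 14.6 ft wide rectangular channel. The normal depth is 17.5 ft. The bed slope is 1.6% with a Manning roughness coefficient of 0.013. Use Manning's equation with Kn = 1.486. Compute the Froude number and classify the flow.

Flow area A = b·y = 14.6 × 17.5 = 255.5 ft². Wetted perimeter P = b + 2y = 14.6 + 2×17.5 = 49.6 ft.
Hydraulic radius R = A/P = 255.5/49.6 = 5.151 ft.
V = (1.486/n) R^(2/3) √S = (1.486/0.013) × 5.151^(2/3) × √0.016 = 43.13 ft/s. Hydraulic depth D_h = A/T = 255.5/14.6 = 17.5 ft.
Froude number Fr = V/√(g·D_h) = 43.13/√(32.2×17.5) = 1.82, which is greater than 1, so the flow is supercritical.

supercritical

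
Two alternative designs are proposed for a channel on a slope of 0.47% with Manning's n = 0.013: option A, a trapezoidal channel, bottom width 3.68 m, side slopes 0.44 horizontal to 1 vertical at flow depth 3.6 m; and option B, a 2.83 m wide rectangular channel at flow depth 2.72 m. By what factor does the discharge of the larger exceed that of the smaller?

Channel A: With bottom width b = 3.68 m and side slope z = 0.44: A = (b + zy)y = (3.68 + 0.44×3.6)×3.6 = 18.95 m²; P = b + 2y√(1+z²) = 3.68 + 2×3.6×1.093 = 11.55 m. Hydraulic radius R = A/P = 18.95/11.55 = 1.641 m. Q_A = (1/0.013)·18.95·1.641^(2/3)·√0.0047 = 139.1 m³/s.
Channel B: Flow area A = b·y = 2.83 × 2.72 = 7.698 m². Wetted perimeter P = b + 2y = 2.83 + 2×2.72 = 8.27 m. Hydraulic radius R = A/P = 7.698/8.27 = 0.9308 m. Q_B = (1/0.013)·7.698·0.9308^(2/3)·√0.0047 = 38.7 m³/s.
The larger discharge is 139.1 m³/s and the smaller is 38.7 m³/s; the ratio is 3.59.

3.59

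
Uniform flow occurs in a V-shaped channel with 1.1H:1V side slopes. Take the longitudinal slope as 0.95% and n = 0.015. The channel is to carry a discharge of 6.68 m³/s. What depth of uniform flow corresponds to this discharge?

y_n = 1.25 m

Manning's equation rearranged: A R^(2/3) = nQ / (1·√S) = 0.015 × 6.68 / (√0.0095) = 1.028.
Try y = 1.11 m: A R^(2/3) = 0.7488 — too small.
Try y = 1.51 m: A R^(2/3) = 1.701 — too large.
Try y = 1.25 m: A R^(2/3) = 1.028 — matches.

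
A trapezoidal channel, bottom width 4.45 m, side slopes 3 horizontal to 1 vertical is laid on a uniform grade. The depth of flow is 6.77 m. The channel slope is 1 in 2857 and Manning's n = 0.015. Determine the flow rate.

With bottom width b = 4.45 m and side slope z = 3: A = (b + zy)y = (4.45 + 3×6.77)×6.77 = 167.6 m²; P = b + 2y√(1+z²) = 4.45 + 2×6.77×3.162 = 47.27 m.
Hydraulic radius R = A/P = 167.6/47.27 = 3.546 m.
Manning's equation: Q = (1/n) A R^(2/3) S^(1/2) = (1/0.015) × 167.6 × 3.546^(2/3) × 0.00035^(1/2) = 486 m³/s.

Q = 486 m³/s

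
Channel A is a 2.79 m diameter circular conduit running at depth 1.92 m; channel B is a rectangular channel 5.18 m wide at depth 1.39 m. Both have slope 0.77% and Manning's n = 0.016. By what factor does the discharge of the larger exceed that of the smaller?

1.71

Channel A: For a circular section of diameter D = 2.79 m at depth y = 1.92 m, the central angle is θ = 2 arccos(1 − 2y/D) = 3.913 rad. Then A = (D²/8)(θ − sin θ) = 4.486 m² and P = Dθ/2 = 5.459 m. Hydraulic radius R = A/P = 4.486/5.459 = 0.8218 m. Q_A = (1/0.016)·4.486·0.8218^(2/3)·√0.0077 = 21.59 m³/s.
Channel B: Flow area A = b·y = 5.18 × 1.39 = 7.2 m². Wetted perimeter P = b + 2y = 5.18 + 2×1.39 = 7.96 m. Hydraulic radius R = A/P = 7.2/7.96 = 0.9045 m. Q_B = (1/0.016)·7.2·0.9045^(2/3)·√0.0077 = 36.93 m³/s.
The larger discharge is 36.93 m³/s and the smaller is 21.59 m³/s; the ratio is 1.71.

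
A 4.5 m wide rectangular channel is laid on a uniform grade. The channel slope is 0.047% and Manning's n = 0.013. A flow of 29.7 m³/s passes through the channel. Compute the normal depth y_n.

y_n = 3.27 m

Manning's equation rearranged: A R^(2/3) = nQ / (1·√S) = 0.013 × 29.7 / (√0.00047) = 17.81.
Trying y = 4.08 m: A R^(2/3) = 23.52 — over.
Trying y = 2.48 m: A R^(2/3) = 12.46 — short.
Trying y = 3.27 m: A R^(2/3) = 17.82 — matches.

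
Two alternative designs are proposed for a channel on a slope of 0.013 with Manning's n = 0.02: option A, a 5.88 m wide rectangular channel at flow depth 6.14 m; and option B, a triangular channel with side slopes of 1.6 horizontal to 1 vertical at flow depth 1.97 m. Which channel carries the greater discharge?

Channel A: Flow area A = b·y = 5.88 × 6.14 = 36.1 m². Wetted perimeter P = b + 2y = 5.88 + 2×6.14 = 18.16 m. Hydraulic radius R = A/P = 36.1/18.16 = 1.988 m. Q_A = (1/0.02)·36.1·1.988^(2/3)·√0.013 = 325.4 m³/s.
Channel B: For a triangular section with side slope z = 1.6: A = zy² = 1.6×1.97² = 6.209 m²; P = 2y√(1+z²) = 2×1.97×1.887 = 7.434 m. Hydraulic radius R = A/P = 6.209/7.434 = 0.8353 m. Q_B = (1/0.02)·6.209·0.8353^(2/3)·√0.013 = 31.4 m³/s.
Q_A = 325.4 m³/s vs Q_B = 31.4 m³/s, so channel A carries more.

channel A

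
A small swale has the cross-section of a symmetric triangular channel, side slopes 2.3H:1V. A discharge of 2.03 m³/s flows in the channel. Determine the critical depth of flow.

y_c = 0.692 m

At critical depth, Q² T / (g A³) = 1, i.e. A³/T = Q²/g = 2.03²/9.81 = 0.4201.
Try y = 0.594 m: A³/T = 0.1956 — low.
Try y = 0.857 m: A³/T = 1.223 — high.
Try y = 0.692 m: A³/T = 0.4197 — matches.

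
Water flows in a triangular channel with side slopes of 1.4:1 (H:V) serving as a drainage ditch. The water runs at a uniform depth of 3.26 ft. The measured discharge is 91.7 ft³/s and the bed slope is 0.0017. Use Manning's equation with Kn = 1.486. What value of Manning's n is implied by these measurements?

n = 0.012

For a triangular section with side slope z = 1.4: A = zy² = 1.4×3.26² = 14.88 ft²; P = 2y√(1+z²) = 2×3.26×1.72 = 11.22 ft.
Hydraulic radius R = A/P = 14.88/11.22 = 1.326 ft.
Rearranging Manning's equation: n = (1.486/Q) A R^(2/3) S^(1/2) = (1.486/91.7) × 14.88 × 1.326^(2/3) × √0.0017 = 0.012.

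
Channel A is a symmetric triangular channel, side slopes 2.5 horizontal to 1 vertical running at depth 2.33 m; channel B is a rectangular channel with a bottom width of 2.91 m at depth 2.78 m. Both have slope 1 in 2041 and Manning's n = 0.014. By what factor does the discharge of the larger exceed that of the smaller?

Channel A: For a triangular section with side slope z = 2.5: A = zy² = 2.5×2.33² = 13.57 m²; P = 2y√(1+z²) = 2×2.33×2.693 = 12.55 m. Hydraulic radius R = A/P = 13.57/12.55 = 1.082 m. Q_A = (1/0.014)·13.57·1.082^(2/3)·√0.00049 = 22.61 m³/s.
Channel B: Flow area A = b·y = 2.91 × 2.78 = 8.09 m². Wetted perimeter P = b + 2y = 2.91 + 2×2.78 = 8.47 m. Hydraulic radius R = A/P = 8.09/8.47 = 0.9551 m. Q_B = (1/0.014)·8.09·0.9551^(2/3)·√0.00049 = 12.4 m³/s.
The larger discharge is 22.61 m³/s and the smaller is 12.4 m³/s; the ratio is 1.82.

1.82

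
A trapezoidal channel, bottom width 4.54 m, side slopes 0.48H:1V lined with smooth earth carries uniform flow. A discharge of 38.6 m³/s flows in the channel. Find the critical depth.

y_c = 1.82 m

At critical depth, Q² T / (g A³) = 1, i.e. A³/T = Q²/g = 38.6²/9.81 = 151.9.
At y = 1.6 m: A³/T = 100.8 — low.
At y = 2.31 m: A³/T = 328.8 — high.
At y = 1.82 m: A³/T = 152.1 — matches.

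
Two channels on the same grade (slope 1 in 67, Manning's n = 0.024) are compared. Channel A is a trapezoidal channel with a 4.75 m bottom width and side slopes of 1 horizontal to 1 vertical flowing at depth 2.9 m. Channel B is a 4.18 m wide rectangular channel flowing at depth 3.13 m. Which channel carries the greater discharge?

channel A

Channel A: With bottom width b = 4.75 m and side slope z = 1: A = (b + zy)y = (4.75 + 1×2.9)×2.9 = 22.18 m²; P = b + 2y√(1+z²) = 4.75 + 2×2.9×1.414 = 12.95 m. Hydraulic radius R = A/P = 22.18/12.95 = 1.713 m. Q_A = (1/0.024)·22.18·1.713^(2/3)·√0.01493 = 161.7 m³/s.
Channel B: Flow area A = b·y = 4.18 × 3.13 = 13.08 m². Wetted perimeter P = b + 2y = 4.18 + 2×3.13 = 10.44 m. Hydraulic radius R = A/P = 13.08/10.44 = 1.253 m. Q_B = (1/0.024)·13.08·1.253^(2/3)·√0.01493 = 77.41 m³/s.
Q_A = 161.7 m³/s vs Q_B = 77.41 m³/s, so channel A carries more.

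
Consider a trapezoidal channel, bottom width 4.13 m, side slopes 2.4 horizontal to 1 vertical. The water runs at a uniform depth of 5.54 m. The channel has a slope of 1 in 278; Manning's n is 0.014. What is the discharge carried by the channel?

Q = 847 m³/s

With bottom width b = 4.13 m and side slope z = 2.4: A = (b + zy)y = (4.13 + 2.4×5.54)×5.54 = 96.54 m²; P = b + 2y√(1+z²) = 4.13 + 2×5.54×2.6 = 32.94 m.
Hydraulic radius R = A/P = 96.54/32.94 = 2.931 m.
Manning's equation: Q = (1/n) A R^(2/3) S^(1/2) = (1/0.014) × 96.54 × 2.931^(2/3) × 0.003597^(1/2) = 847 m³/s.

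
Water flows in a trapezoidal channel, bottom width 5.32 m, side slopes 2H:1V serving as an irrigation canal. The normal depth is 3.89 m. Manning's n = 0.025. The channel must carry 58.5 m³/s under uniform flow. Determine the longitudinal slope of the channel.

With bottom width b = 5.32 m and side slope z = 2: A = (b + zy)y = (5.32 + 2×3.89)×3.89 = 50.96 m²; P = b + 2y√(1+z²) = 5.32 + 2×3.89×2.236 = 22.72 m.
Hydraulic radius R = A/P = 50.96/22.72 = 2.243 m.
From Manning's equation, S = [nQ / (1 A R^(2/3))]² = [0.025 × 58.5 / (1 × 50.96 × 2.243^(2/3))]² = 0.00028.

S = 0.00028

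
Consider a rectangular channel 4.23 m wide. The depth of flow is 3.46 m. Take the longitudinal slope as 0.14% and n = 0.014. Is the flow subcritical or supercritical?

Flow area A = b·y = 4.23 × 3.46 = 14.64 m². Wetted perimeter P = b + 2y = 4.23 + 2×3.46 = 11.15 m.
Hydraulic radius R = A/P = 14.64/11.15 = 1.313 m.
V = (1/n) R^(2/3) √S = (1/0.014) × 1.313^(2/3) × √0.0014 = 3.204 m/s. Hydraulic depth D_h = A/T = 14.64/4.23 = 3.46 m.
Froude number Fr = V/√(g·D_h) = 3.204/√(9.81×3.46) = 0.55, which is less than 1, so the flow is subcritical.

subcritical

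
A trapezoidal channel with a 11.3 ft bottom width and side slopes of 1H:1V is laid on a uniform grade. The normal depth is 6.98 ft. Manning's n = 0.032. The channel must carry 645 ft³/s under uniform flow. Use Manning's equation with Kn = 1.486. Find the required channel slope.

With bottom width b = 11.3 ft and side slope z = 1: A = (b + zy)y = (11.3 + 1×6.98)×6.98 = 127.6 ft²; P = b + 2y√(1+z²) = 11.3 + 2×6.98×1.414 = 31.04 ft.
Hydraulic radius R = A/P = 127.6/31.04 = 4.11 ft.
From Manning's equation, S = [nQ / (1.486 A R^(2/3))]² = [0.032 × 645 / (1.486 × 127.6 × 4.11^(2/3))]² = 0.0018.

S = 0.0018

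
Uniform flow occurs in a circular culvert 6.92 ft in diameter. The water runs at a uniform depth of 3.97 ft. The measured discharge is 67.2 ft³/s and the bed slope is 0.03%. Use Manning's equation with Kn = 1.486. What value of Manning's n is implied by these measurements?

For a circular section of diameter D = 6.92 ft at depth y = 3.97 ft, the central angle is θ = 2 arccos(1 − 2y/D) = 3.437 rad. Then A = (D²/8)(θ − sin θ) = 22.32 ft² and P = Dθ/2 = 11.89 ft.
Hydraulic radius R = A/P = 22.32/11.89 = 1.877 ft.
Rearranging Manning's equation: n = (1.486/Q) A R^(2/3) S^(1/2) = (1.486/67.2) × 22.32 × 1.877^(2/3) × √0.0003 = 0.013.

n = 0.013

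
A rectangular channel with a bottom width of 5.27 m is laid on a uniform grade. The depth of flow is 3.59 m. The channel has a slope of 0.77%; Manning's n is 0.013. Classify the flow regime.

supercritical

Flow area A = b·y = 5.27 × 3.59 = 18.92 m². Wetted perimeter P = b + 2y = 5.27 + 2×3.59 = 12.45 m.
Hydraulic radius R = A/P = 18.92/12.45 = 1.52 m.
V = (1/n) R^(2/3) √S = (1/0.013) × 1.52^(2/3) × √0.0077 = 8.922 m/s. Hydraulic depth D_h = A/T = 18.92/5.27 = 3.59 m.
Froude number Fr = V/√(g·D_h) = 8.922/√(9.81×3.59) = 1.5, which is greater than 1, so the flow is supercritical.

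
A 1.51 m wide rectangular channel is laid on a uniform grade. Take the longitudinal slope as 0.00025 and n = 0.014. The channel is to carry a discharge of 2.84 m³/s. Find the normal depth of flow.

y_n = 2.41 m

Manning's equation rearranged: A R^(2/3) = nQ / (1·√S) = 0.014 × 2.84 / (√0.00025) = 2.515.
Try y = 2.01 m: A R^(2/3) = 2.035 — too small.
Try y = 3.05 m: A R^(2/3) = 3.295 — too large.
Try y = 2.41 m: A R^(2/3) = 2.516 — matches.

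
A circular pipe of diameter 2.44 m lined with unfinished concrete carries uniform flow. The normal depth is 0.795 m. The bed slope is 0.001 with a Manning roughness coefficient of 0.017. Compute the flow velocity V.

For a circular section of diameter D = 2.44 m at depth y = 0.795 m, the central angle is θ = 2 arccos(1 − 2y/D) = 2.43 rad. Then A = (D²/8)(θ − sin θ) = 1.322 m² and P = Dθ/2 = 2.965 m.
Hydraulic radius R = A/P = 1.322/2.965 = 0.4461 m.
From Manning's equation, V = (1/n) R^(2/3) S^(1/2) = (1/0.017) × 0.4461^(2/3) × 0.001^(1/2) = 1.09 m/s.

V = 1.09 m/s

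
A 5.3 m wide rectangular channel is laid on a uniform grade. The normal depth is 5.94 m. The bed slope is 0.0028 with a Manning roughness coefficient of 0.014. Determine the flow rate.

Flow area A = b·y = 5.3 × 5.94 = 31.48 m². Wetted perimeter P = b + 2y = 5.3 + 2×5.94 = 17.18 m.
Hydraulic radius R = A/P = 31.48/17.18 = 1.832 m.
Manning's equation: Q = (1/n) A R^(2/3) S^(1/2) = (1/0.014) × 31.48 × 1.832^(2/3) × 0.0028^(1/2) = 178 m³/s.

Q = 178 m³/s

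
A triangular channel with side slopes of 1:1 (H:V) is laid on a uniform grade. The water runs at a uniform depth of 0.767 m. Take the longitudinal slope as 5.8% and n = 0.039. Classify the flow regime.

supercritical

For a triangular section with side slope z = 1: A = zy² = 1×0.767² = 0.5883 m²; P = 2y√(1+z²) = 2×0.767×1.414 = 2.169 m.
Hydraulic radius R = A/P = 0.5883/2.169 = 0.2712 m.
V = (1/n) R^(2/3) √S = (1/0.039) × 0.2712^(2/3) × √0.058 = 2.587 m/s. Hydraulic depth D_h = A/T = 0.5883/1.534 = 0.3835 m.
Froude number Fr = V/√(g·D_h) = 2.587/√(9.81×0.3835) = 1.33, which is greater than 1, so the flow is supercritical.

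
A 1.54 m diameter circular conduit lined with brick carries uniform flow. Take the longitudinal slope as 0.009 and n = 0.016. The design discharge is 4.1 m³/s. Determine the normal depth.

Manning's equation rearranged: A R^(2/3) = nQ / (1·√S) = 0.016 × 4.1 / (√0.009) = 0.6915.
Trying y = 1.04 m: A R^(2/3) = 0.7866 — over.
Trying y = 0.808 m: A R^(2/3) = 0.5344 — short.
Trying y = 0.951 m: A R^(2/3) = 0.6918 — close enough.

y_n = 0.951 m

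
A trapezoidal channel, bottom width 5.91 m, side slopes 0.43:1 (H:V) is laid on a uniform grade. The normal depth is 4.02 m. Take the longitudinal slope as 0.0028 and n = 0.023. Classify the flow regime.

subcritical

With bottom width b = 5.91 m and side slope z = 0.43: A = (b + zy)y = (5.91 + 0.43×4.02)×4.02 = 30.71 m²; P = b + 2y√(1+z²) = 5.91 + 2×4.02×1.089 = 14.66 m.
Hydraulic radius R = A/P = 30.71/14.66 = 2.094 m.
V = (1/n) R^(2/3) √S = (1/0.023) × 2.094^(2/3) × √0.0028 = 3.766 m/s. Hydraulic depth D_h = A/T = 30.71/9.367 = 3.278 m.
Froude number Fr = V/√(g·D_h) = 3.766/√(9.81×3.278) = 0.664, which is less than 1, so the flow is subcritical.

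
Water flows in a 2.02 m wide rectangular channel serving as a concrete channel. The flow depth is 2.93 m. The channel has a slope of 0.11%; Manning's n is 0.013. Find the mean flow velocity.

Flow area A = b·y = 2.02 × 2.93 = 5.919 m². Wetted perimeter P = b + 2y = 2.02 + 2×2.93 = 7.88 m.
Hydraulic radius R = A/P = 5.919/7.88 = 0.7511 m.
From Manning's equation, V = (1/n) R^(2/3) S^(1/2) = (1/0.013) × 0.7511^(2/3) × 0.0011^(1/2) = 2.11 m/s.

V = 2.11 m/s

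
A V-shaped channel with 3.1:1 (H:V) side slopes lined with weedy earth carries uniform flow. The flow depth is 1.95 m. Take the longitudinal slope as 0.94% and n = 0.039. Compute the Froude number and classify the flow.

For a triangular section with side slope z = 3.1: A = zy² = 3.1×1.95² = 11.79 m²; P = 2y√(1+z²) = 2×1.95×3.257 = 12.7 m.
Hydraulic radius R = A/P = 11.79/12.7 = 0.9279 m.
V = (1/n) R^(2/3) √S = (1/0.039) × 0.9279^(2/3) × √0.0094 = 2.365 m/s. Hydraulic depth D_h = A/T = 11.79/12.09 = 0.975 m.
Froude number Fr = V/√(g·D_h) = 2.365/√(9.81×0.975) = 0.765, which is less than 1, so the flow is subcritical.

subcritical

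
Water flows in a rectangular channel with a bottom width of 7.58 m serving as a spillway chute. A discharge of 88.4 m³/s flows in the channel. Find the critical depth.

For a rectangular channel, critical depth y_c = (q²/g)^(1/3) where q = Q/b = 88.4/7.58 = 11.66 m²/s.
So y_c = (11.66²/9.81)^(1/3) = 2.4 m.

y_c = 2.4 m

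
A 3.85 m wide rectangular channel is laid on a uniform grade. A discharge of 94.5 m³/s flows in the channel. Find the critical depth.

y_c = 3.95 m

For a rectangular channel, critical depth y_c = (q²/g)^(1/3) where q = Q/b = 94.5/3.85 = 24.55 m²/s.
So y_c = (24.55²/9.81)^(1/3) = 3.95 m.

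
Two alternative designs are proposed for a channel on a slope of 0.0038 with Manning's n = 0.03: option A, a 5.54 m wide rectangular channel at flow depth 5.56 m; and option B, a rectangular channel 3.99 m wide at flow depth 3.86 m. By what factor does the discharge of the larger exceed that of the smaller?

Channel A: Flow area A = b·y = 5.54 × 5.56 = 30.8 m². Wetted perimeter P = b + 2y = 5.54 + 2×5.56 = 16.66 m. Hydraulic radius R = A/P = 30.8/16.66 = 1.849 m. Q_A = (1/0.03)·30.8·1.849^(2/3)·√0.0038 = 95.34 m³/s.
Channel B: Flow area A = b·y = 3.99 × 3.86 = 15.4 m². Wetted perimeter P = b + 2y = 3.99 + 2×3.86 = 11.71 m. Hydraulic radius R = A/P = 15.4/11.71 = 1.315 m. Q_B = (1/0.03)·15.4·1.315^(2/3)·√0.0038 = 37.99 m³/s.
The larger discharge is 95.34 m³/s and the smaller is 37.99 m³/s; the ratio is 2.51.

2.51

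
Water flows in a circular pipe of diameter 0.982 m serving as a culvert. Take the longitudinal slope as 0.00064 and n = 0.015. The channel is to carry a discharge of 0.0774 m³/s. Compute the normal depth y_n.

y_n = 0.261 m

Manning's equation rearranged: A R^(2/3) = nQ / (1·√S) = 0.015 × 0.0774 / (√0.00064) = 0.04589.
Try y = 0.218 m: A R^(2/3) = 0.03209 — too small.
Try y = 0.319 m: A R^(2/3) = 0.06777 — too large.
Try y = 0.261 m: A R^(2/3) = 0.04591 — matches.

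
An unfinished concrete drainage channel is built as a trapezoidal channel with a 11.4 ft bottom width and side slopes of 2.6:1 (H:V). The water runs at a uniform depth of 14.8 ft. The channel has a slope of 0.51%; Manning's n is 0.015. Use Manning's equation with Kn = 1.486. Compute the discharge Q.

With bottom width b = 11.4 ft and side slope z = 2.6: A = (b + zy)y = (11.4 + 2.6×14.8)×14.8 = 738.2 ft²; P = b + 2y√(1+z²) = 11.4 + 2×14.8×2.786 = 93.86 ft.
Hydraulic radius R = A/P = 738.2/93.86 = 7.865 ft.
Manning's equation: Q = (1.486/n) A R^(2/3) S^(1/2) = (1.486/0.015) × 738.2 × 7.865^(2/3) × 0.0051^(1/2) = 20700 ft³/s.

Q = 20700 ft³/s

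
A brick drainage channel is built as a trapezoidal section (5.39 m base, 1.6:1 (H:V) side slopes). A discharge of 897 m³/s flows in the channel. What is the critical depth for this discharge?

y_c = 7.65 m

At critical depth, Q² T / (g A³) = 1, i.e. A³/T = Q²/g = 897²/9.81 = 82020.
Trying y = 5.94 m: A³/T = 28380 — low.
Trying y = 8.28 m: A³/T = 115300 — high.
Trying y = 7.65 m: A³/T = 82130 — matches.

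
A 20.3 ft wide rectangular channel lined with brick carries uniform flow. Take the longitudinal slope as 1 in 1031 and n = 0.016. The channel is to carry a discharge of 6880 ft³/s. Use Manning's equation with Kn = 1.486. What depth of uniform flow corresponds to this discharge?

y_n = 30.3 ft

Manning's equation rearranged: A R^(2/3) = nQ / (1.486·√S) = 0.016 × 6880 / (1.486 × √0.0009699) = 2379.
Trying y = 33.4 ft: A R^(2/3) = 2663 — too large.
Trying y = 30.3 ft: A R^(2/3) = 2378 — ≈ 2379.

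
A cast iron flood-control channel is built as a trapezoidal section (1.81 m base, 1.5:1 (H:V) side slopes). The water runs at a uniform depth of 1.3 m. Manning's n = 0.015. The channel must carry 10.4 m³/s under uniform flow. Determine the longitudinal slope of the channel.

S = 0.00149

With bottom width b = 1.81 m and side slope z = 1.5: A = (b + zy)y = (1.81 + 1.5×1.3)×1.3 = 4.888 m²; P = b + 2y√(1+z²) = 1.81 + 2×1.3×1.803 = 6.497 m.
Hydraulic radius R = A/P = 4.888/6.497 = 0.7523 m.
From Manning's equation, S = [nQ / (1 A R^(2/3))]² = [0.015 × 10.4 / (1 × 4.888 × 0.7523^(2/3))]² = 0.00149.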